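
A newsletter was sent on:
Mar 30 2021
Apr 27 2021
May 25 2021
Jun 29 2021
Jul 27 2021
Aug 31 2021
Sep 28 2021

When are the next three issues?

These are Tuesdays with 28, 28, 35, 28, 35, 28-day gaps.
Each is the final Tuesday of its month — Mar 30 2021 is past the 28th, so '4th Tuesday' doesn't fit.
October 2021 ends with Tuesday Oct 26 2021.
November 2021 ends with Tuesday Nov 30 2021.
Last Tuesday of December 2021: Dec 28 2021.

Oct 26 2021, Nov 30 2021, Dec 28 2021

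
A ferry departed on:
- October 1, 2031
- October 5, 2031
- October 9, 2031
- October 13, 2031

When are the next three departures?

The spacing is 4, 4, 4 days — always 4 days.
October 13, 2031 + 4 days = October 17, 2031.
October 17, 2031 + 4 days = October 21, 2031.
October 21, 2031 + 4 days = October 25, 2031.

October 17, 2031; October 21, 2031; October 25, 2031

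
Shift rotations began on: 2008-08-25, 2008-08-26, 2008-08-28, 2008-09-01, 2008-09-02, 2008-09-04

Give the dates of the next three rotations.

The gap pattern 1, 2, 4, 1, 2 repeats every 3 events.
These are the Mondays, Tuesdays and Thursdays of each week.
The following Monday is 2008-09-08.
The following Tuesday is 2008-09-09.
Next Thursday: 2008-09-11.

2008-09-08, 2008-09-09, 2008-09-11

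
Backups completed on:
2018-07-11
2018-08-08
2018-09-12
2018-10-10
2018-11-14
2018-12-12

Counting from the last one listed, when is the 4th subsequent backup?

All dates are Wednesdays, 28, 35, 28, 35, 28 days apart.
Specifically, the 2nd Wednesday of each month.
2nd Wednesday of January 2019: 2019-01-09.
2nd Wednesday of February 2019: 2019-02-13.
March 2019 — 2nd Wednesday is 2019-03-13.
2nd Wednesday of April 2019: 2019-04-10.

2019-04-10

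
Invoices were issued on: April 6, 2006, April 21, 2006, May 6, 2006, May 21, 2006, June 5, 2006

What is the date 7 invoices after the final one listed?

Gaps between consecutive events: 15, 15, 15, 15 days — a constant 15-day interval.
June 5, 2006 + 15 days = June 20, 2006.
June 20, 2006 + 15 days = July 5, 2006.
July 5, 2006 + 15 days = July 20, 2006.
July 20, 2006 + 15 days = August 4, 2006.
August 4, 2006 + 15 days = August 19, 2006.
August 19, 2006 + 15 days = September 3, 2006.
September 3, 2006 + 15 days = September 18, 2006.

September 18, 2006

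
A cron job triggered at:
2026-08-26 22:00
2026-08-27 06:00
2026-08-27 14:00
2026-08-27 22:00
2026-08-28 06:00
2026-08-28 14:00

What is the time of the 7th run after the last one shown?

2026-08-30 22:00

Gaps: 8, 8, 8, 8, 8 hours — each event is 8 hours after the previous one.
2026-08-28 14:00 + 8 h = 2026-08-28 22:00.
2026-08-28 22:00 + 8 h = 2026-08-29 06:00.
2026-08-29 06:00 + 8 h = 2026-08-29 14:00.
2026-08-29 14:00 + 8 h = 2026-08-29 22:00.
2026-08-29 22:00 + 8 h = 2026-08-30 06:00.
2026-08-30 06:00 + 8 h = 2026-08-30 14:00.
2026-08-30 14:00 + 8 h = 2026-08-30 22:00.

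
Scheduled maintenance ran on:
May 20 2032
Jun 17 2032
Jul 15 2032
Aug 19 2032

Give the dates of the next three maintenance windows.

All dates are Thursdays, 28, 28, 35 days apart.
Specifically, the 3rd Thursday of each month.
3rd Thursday of September 2032: Sep 16 2032.
3rd Thursday of October 2032: Oct 21 2032.
November 2032 — 3rd Thursday is Nov 18 2032.

Sep 16 2032, Oct 21 2032, Nov 18 2032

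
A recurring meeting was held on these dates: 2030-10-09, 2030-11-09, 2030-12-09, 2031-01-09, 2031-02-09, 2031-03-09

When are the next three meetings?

2031-04-09, 2031-05-09, 2031-06-09

The day-of-month is always 9 (31, 30, 31, 31, 28 days between events).
So this recurs on the 9th of each month.
April 2031: 2031-04-09.
Next: May 2031 → 2031-05-09.
Next: June 2031 → 2031-06-09.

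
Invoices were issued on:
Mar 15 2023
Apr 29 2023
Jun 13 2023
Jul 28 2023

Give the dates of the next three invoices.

The spacing is 45, 45, 45 days — always 45 days.
Jul 28 2023 + 45 days = Sep 11 2023.
Sep 11 2023 + 45 days = Oct 26 2023.
Oct 26 2023 + 45 days = Dec 10 2023.

Sep 11 2023, Oct 26 2023, Dec 10 2023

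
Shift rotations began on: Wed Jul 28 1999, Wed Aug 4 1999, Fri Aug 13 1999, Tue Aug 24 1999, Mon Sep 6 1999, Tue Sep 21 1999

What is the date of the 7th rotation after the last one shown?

Tue Feb 29 2000

Gaps: 7, 9, 11, 13, 15 days — each gap is 2 larger than the previous one.
Next gap: 17 days. Tue Sep 21 1999 + 17 days = Fri Oct 8 1999.
Next gap: 19 days. Fri Oct 8 1999 + 19 days = Wed Oct 27 1999.
Next gap: 21 days. Wed Oct 27 1999 + 21 days = Wed Nov 17 1999.
Next gap: 23 days. Wed Nov 17 1999 + 23 days = Fri Dec 10 1999.
Next gap: 25 days. Fri Dec 10 1999 + 25 days = Tue Jan 4 2000.
Next gap: 27 days. Tue Jan 4 2000 + 27 days = Mon Jan 31 2000.
Next gap: 29 days. Mon Jan 31 2000 + 29 days = Tue Feb 29 2000.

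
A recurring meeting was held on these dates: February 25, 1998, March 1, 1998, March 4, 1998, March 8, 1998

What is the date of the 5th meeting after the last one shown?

Gaps: 4, 3, 4 days — not constant, but cyclic with period 2.
The events fall on every Wednesday and Sunday.
Next Wednesday: March 11, 1998.
The following Sunday is March 15, 1998.
Next Wednesday: March 18, 1998.
Next Sunday: March 22, 1998.
Next Wednesday: March 25, 1998.

March 25, 1998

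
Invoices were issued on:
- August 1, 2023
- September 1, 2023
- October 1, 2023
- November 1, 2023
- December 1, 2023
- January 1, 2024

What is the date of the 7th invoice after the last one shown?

The day-of-month is always 1 (31, 30, 31, 30, 31 days between events).
So this recurs on the 1st of each month.
Next: February 2024 → February 1, 2024.
March 2024: March 1, 2024.
April 2024: April 1, 2024.
Next: May 2024 → May 1, 2024.
June 2024: June 1, 2024.
Next: July 2024 → July 1, 2024.
August 2024: August 1, 2024.

August 1, 2024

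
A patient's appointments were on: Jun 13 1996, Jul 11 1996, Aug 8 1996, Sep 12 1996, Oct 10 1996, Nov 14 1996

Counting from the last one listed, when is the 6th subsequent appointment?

These are Thursdays at 28- or 35-day spacing (28, 28, 35, 28, 35).
The pattern: 2nd Thursday of the month.
2nd Thursday of December 1996: Dec 12 1996.
January 1997 — 2nd Thursday is Jan 9 1997.
February 1997 — 2nd Thursday is Feb 13 1997.
2nd Thursday of March 1997: Mar 13 1997.
April 1997 — 2nd Thursday is Apr 10 1997.
May 1997 — 2nd Thursday is May 8 1997.

May 8 1997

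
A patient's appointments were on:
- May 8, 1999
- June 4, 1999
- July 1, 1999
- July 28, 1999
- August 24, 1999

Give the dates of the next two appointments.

September 20, 1999; October 17, 1999

The spacing is 27, 27, 27, 27 days — always 27 days.
August 24, 1999 + 27 days = September 20, 1999.
September 20, 1999 + 27 days = October 17, 1999.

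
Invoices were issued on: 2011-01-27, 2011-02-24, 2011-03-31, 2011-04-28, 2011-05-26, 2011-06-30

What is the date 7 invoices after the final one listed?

2012-01-26

These are Thursdays with 28, 35, 28, 28, 35-day gaps.
Each is the final Thursday of its month — 2011-03-31 is past the 28th, so '4th Thursday' doesn't fit.
July 2011 ends with Thursday 2011-07-28.
August 2011 ends with Thursday 2011-08-25.
Last Thursday of September 2011: 2011-09-29.
Last Thursday of October 2011: 2011-10-27.
Last Thursday of November 2011: 2011-11-24.
Last Thursday of December 2011: 2011-12-29.
January 2012 ends with Thursday 2012-01-26.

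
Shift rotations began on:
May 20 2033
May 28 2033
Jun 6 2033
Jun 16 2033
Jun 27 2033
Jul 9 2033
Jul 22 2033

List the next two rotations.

Gaps: 8, 9, 10, 11, 12, 13 days — each gap is 1 larger than the previous one.
Next gap: 14 days. Jul 22 2033 + 14 days = Aug 5 2033.
Next gap: 15 days. Aug 5 2033 + 15 days = Aug 20 2033.

Aug 5 2033, Aug 20 2033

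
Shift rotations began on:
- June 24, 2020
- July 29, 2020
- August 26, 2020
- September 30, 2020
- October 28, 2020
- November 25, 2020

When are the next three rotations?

December 30, 2020; January 27, 2021; February 24, 2021

All Wednesdays; the gaps (35, 28, 35, 28, 28) vary with month length.
This is the last Wednesday of each month.
December 2020 ends with Wednesday December 30, 2020.
Last Wednesday of January 2021: January 27, 2021.
Last Wednesday of February 2021: February 24, 2021.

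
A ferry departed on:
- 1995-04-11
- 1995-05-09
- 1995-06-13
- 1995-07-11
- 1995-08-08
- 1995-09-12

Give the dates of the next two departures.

1995-10-10, 1995-11-14

These are Tuesdays at 28- or 35-day spacing (28, 35, 28, 28, 35).
The pattern: 2nd Tuesday of the month.
October 1995 — 2nd Tuesday is 1995-10-10.
November 1995 — 2nd Tuesday is 1995-11-14.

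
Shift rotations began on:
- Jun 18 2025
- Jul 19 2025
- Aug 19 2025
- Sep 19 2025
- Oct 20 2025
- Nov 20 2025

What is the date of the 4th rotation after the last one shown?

Mar 24 2026

Every event comes 31 days after the last (31, 31, 31, 31, 31).
Nov 20 2025 + 31 days = Dec 21 2025.
Dec 21 2025 + 31 days = Jan 21 2026.
Jan 21 2026 + 31 days = Feb 21 2026.
Feb 21 2026 + 31 days = Mar 24 2026.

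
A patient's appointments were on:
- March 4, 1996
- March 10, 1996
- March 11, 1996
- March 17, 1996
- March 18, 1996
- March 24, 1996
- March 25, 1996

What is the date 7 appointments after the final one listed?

The gap pattern 6, 1, 6, 1, 6, 1 repeats every 2 events.
These are the Mondays and Sundays of each week.
Next Sunday: March 31, 1996.
Next Monday: April 1, 1996.
Next Sunday: April 7, 1996.
Next Monday: April 8, 1996.
Next Sunday: April 14, 1996.
Next Monday: April 15, 1996.
Next Sunday: April 21, 1996.

April 21, 1996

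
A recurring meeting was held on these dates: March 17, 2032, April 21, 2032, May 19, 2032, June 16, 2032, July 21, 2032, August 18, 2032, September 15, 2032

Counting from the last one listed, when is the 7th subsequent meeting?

Gaps: 35, 28, 28, 35, 28, 28 days — a mix of 28 and 35. Every date is a Wednesday.
Each is the 3rd Wednesday of its month.
3rd Wednesday of October 2032: October 20, 2032.
November 2032 — 3rd Wednesday is November 17, 2032.
3rd Wednesday of December 2032: December 15, 2032.
3rd Wednesday of January 2033: January 19, 2033.
3rd Wednesday of February 2033: February 16, 2033.
March 2033 — 3rd Wednesday is March 16, 2033.
3rd Wednesday of April 2033: April 20, 2033.

April 20, 2033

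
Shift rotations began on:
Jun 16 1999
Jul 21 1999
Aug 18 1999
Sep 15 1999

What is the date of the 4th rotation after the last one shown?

All dates are Wednesdays, 35, 28, 28 days apart.
Specifically, the 3rd Wednesday of each month.
3rd Wednesday of October 1999: Oct 20 1999.
3rd Wednesday of November 1999: Nov 17 1999.
3rd Wednesday of December 1999: Dec 15 1999.
3rd Wednesday of January 2000: Jan 19 2000.

Jan 19 2000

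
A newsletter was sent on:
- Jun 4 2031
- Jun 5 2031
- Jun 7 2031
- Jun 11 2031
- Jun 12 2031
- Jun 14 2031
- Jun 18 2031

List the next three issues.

Gaps: 1, 2, 4, 1, 2, 4 days — not constant, but cyclic with period 3.
The events fall on every Wednesday, Thursday and Saturday.
Next Thursday: Jun 19 2031.
The following Saturday is Jun 21 2031.
Next Wednesday: Jun 25 2031.

Jun 19 2031, Jun 21 2031, Jun 25 2031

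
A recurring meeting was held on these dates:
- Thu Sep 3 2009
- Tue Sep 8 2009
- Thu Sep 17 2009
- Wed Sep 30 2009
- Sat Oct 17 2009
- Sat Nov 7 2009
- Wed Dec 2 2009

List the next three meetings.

Intervals are 5, 9, 13, 17, 21, 25 days — an arithmetic progression with common difference 4.
Next gap: 29 days. Wed Dec 2 2009 + 29 days = Thu Dec 31 2009.
Next gap: 33 days. Thu Dec 31 2009 + 33 days = Tue Feb 2 2010.
Next gap: 37 days. Tue Feb 2 2010 + 37 days = Thu Mar 11 2010.

Thu Dec 31 2009, Tue Feb 2 2010, Thu Mar 11 2010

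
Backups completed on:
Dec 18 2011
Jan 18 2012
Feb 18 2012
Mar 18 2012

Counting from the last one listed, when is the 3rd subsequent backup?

Jun 18 2012

Each date is the 18th; the gaps (31, 31, 29) track the month lengths.
The rule is the 18th of each month.
Next: April 2012 → Apr 18 2012.
Next: May 2012 → May 18 2012.
June 2012: Jun 18 2012.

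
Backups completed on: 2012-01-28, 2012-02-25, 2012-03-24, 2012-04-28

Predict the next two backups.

These are Saturdays at 28- or 35-day spacing (28, 28, 35).
The pattern: 4th Saturday of the month.
4th Saturday of May 2012: 2012-05-26.
June 2012 — 4th Saturday is 2012-06-23.

2012-05-26, 2012-06-23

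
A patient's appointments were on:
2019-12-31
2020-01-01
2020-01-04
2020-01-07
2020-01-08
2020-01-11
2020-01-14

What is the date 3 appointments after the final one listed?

Every event lands on a Tuesday or Wednesday or Saturday (gaps cycle 1, 3, 3, 1, 3, 3).
So the schedule is: every Tuesday, Wednesday and Saturday.
Next Wednesday: 2020-01-15.
The following Saturday is 2020-01-18.
The following Tuesday is 2020-01-21.

2020-01-21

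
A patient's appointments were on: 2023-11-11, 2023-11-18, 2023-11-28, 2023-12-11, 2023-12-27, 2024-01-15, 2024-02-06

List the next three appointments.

The spacing grows by 3 each time: 7, 10, 13, 16, 19, 22 days.
Next gap: 25 days. 2024-02-06 + 25 days = 2024-03-02.
Next gap: 28 days. 2024-03-02 + 28 days = 2024-03-30.
Next gap: 31 days. 2024-03-30 + 31 days = 2024-04-30.

2024-03-02, 2024-03-30, 2024-04-30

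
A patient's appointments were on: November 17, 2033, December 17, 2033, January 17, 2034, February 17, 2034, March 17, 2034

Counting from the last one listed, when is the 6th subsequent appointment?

September 17, 2034

The day-of-month is always 17 (30, 31, 31, 28 days between events).
So this recurs on the 17th of each month.
Next: April 2034 → April 17, 2034.
Next: May 2034 → May 17, 2034.
June 2034: June 17, 2034.
July 2034: July 17, 2034.
Next: August 2034 → August 17, 2034.
September 2034: September 17, 2034.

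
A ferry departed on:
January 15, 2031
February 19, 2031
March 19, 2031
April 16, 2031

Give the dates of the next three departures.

These are Wednesdays at 28- or 35-day spacing (35, 28, 28).
The pattern: 3rd Wednesday of the month.
May 2031 — 3rd Wednesday is May 21, 2031.
3rd Wednesday of June 2031: June 18, 2031.
3rd Wednesday of July 2031: July 16, 2031.

May 21, 2031; June 18, 2031; July 16, 2031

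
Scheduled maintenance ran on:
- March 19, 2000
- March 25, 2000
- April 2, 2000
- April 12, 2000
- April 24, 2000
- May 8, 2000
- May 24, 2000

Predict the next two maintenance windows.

Intervals are 6, 8, 10, 12, 14, 16 days — an arithmetic progression with common difference 2.
Next gap: 18 days. May 24, 2000 + 18 days = June 11, 2000.
Next gap: 20 days. June 11, 2000 + 20 days = July 1, 2000.

June 11, 2000; July 1, 2000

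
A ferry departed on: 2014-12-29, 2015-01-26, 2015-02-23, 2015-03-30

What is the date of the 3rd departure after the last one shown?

These are Mondays with 28, 28, 35-day gaps.
Each is the final Monday of its month — 2014-12-29 is past the 28th, so '4th Monday' doesn't fit.
Last Monday of April 2015: 2015-04-27.
Last Monday of May 2015: 2015-05-25.
June 2015 ends with Monday 2015-06-29.

2015-06-29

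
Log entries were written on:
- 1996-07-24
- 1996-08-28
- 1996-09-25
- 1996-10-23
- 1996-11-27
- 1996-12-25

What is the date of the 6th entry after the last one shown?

1997-06-25

Gaps: 35, 28, 28, 35, 28 days — a mix of 28 and 35. Every date is a Wednesday.
Each is the 4th Wednesday of its month.
January 1997 — 4th Wednesday is 1997-01-22.
February 1997 — 4th Wednesday is 1997-02-26.
March 1997 — 4th Wednesday is 1997-03-26.
April 1997 — 4th Wednesday is 1997-04-23.
4th Wednesday of May 1997: 1997-05-28.
June 1997 — 4th Wednesday is 1997-06-25.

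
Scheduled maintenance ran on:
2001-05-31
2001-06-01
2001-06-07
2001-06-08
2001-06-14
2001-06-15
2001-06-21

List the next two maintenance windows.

2001-06-22, 2001-06-28

The gap pattern 1, 6, 1, 6, 1, 6 repeats every 2 events.
These are the Thursdays and Fridays of each week.
The following Friday is 2001-06-22.
The following Thursday is 2001-06-28.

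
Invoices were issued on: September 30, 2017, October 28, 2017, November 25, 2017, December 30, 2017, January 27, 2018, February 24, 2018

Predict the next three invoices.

March 31, 2018; April 28, 2018; May 26, 2018

These are Saturdays with 28, 28, 35, 28, 28-day gaps.
Each is the final Saturday of its month — September 30, 2017 is past the 28th, so '4th Saturday' doesn't fit.
Last Saturday of March 2018: March 31, 2018.
April 2018 ends with Saturday April 28, 2018.
May 2018 ends with Saturday May 26, 2018.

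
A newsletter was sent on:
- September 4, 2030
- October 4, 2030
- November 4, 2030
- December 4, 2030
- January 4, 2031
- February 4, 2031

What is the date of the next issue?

The day-of-month is always 4 (30, 31, 30, 31, 31 days between events).
So this recurs on the 4th of each month.
March 2031: March 4, 2031.

March 4, 2031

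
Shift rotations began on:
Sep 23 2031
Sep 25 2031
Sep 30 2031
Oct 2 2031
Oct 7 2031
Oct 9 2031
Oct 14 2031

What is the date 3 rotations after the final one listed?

Gaps: 2, 5, 2, 5, 2, 5 days — not constant, but cyclic with period 2.
The events fall on every Tuesday and Thursday.
Next Thursday: Oct 16 2031.
Next Tuesday: Oct 21 2031.
Next Thursday: Oct 23 2031.

Oct 23 2031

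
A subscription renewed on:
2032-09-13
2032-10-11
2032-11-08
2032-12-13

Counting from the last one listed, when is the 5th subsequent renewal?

Gaps: 28, 28, 35 days — a mix of 28 and 35. Every date is a Monday.
Each is the 2nd Monday of its month.
2nd Monday of January 2033: 2033-01-10.
February 2033 — 2nd Monday is 2033-02-14.
March 2033 — 2nd Monday is 2033-03-14.
2nd Monday of April 2033: 2033-04-11.
2nd Monday of May 2033: 2033-05-09.

2033-05-09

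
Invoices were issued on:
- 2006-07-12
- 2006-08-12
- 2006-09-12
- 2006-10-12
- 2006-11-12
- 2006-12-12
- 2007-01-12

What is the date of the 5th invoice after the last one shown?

The day-of-month is always 12 (31, 31, 30, 31, 30, 31 days between events).
So this recurs on the 12th of each month.
February 2007: 2007-02-12.
Next: March 2007 → 2007-03-12.
April 2007: 2007-04-12.
May 2007: 2007-05-12.
Next: June 2007 → 2007-06-12.

2007-06-12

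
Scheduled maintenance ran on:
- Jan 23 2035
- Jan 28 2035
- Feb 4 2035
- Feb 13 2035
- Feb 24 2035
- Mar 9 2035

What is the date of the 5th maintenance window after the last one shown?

Jun 12 2035

Gaps: 5, 7, 9, 11, 13 days — each gap is 2 larger than the previous one.
Next gap: 15 days. Mar 9 2035 + 15 days = Mar 24 2035.
Next gap: 17 days. Mar 24 2035 + 17 days = Apr 10 2035.
Next gap: 19 days. Apr 10 2035 + 19 days = Apr 29 2035.
Next gap: 21 days. Apr 29 2035 + 21 days = May 20 2035.
Next gap: 23 days. May 20 2035 + 23 days = Jun 12 2035.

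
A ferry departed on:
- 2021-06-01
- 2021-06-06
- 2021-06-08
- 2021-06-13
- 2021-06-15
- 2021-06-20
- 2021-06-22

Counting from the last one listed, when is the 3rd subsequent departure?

Every event lands on a Tuesday or Sunday (gaps cycle 5, 2, 5, 2, 5, 2).
So the schedule is: every Tuesday and Sunday.
Next Sunday: 2021-06-27.
Next Tuesday: 2021-06-29.
Next Sunday: 2021-07-04.

2021-07-04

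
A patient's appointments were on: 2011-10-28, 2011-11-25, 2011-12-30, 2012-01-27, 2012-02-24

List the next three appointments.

2012-03-30, 2012-04-27, 2012-05-25

These are Fridays with 28, 35, 28, 28-day gaps.
Each is the final Friday of its month — 2011-12-30 is past the 28th, so '4th Friday' doesn't fit.
Last Friday of March 2012: 2012-03-30.
Last Friday of April 2012: 2012-04-27.
Last Friday of May 2012: 2012-05-25.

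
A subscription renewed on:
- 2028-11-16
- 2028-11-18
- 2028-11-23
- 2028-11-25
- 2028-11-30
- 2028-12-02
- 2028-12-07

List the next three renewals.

The gap pattern 2, 5, 2, 5, 2, 5 repeats every 2 events.
These are the Thursdays and Saturdays of each week.
The following Saturday is 2028-12-09.
The following Thursday is 2028-12-14.
The following Saturday is 2028-12-16.

2028-12-09, 2028-12-14, 2028-12-16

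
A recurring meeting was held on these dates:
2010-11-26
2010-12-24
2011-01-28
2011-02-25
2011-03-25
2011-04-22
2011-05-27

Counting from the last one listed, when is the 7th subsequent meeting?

2011-12-23

These are Fridays at 28- or 35-day spacing (28, 35, 28, 28, 28, 35).
The pattern: 4th Friday of the month.
June 2011 — 4th Friday is 2011-06-24.
July 2011 — 4th Friday is 2011-07-22.
August 2011 — 4th Friday is 2011-08-26.
September 2011 — 4th Friday is 2011-09-23.
October 2011 — 4th Friday is 2011-10-28.
4th Friday of November 2011: 2011-11-25.
December 2011 — 4th Friday is 2011-12-23.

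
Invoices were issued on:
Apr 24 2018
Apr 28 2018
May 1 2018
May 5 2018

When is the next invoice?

Every event lands on a Tuesday or Saturday (gaps cycle 4, 3, 4).
So the schedule is: every Tuesday and Saturday.
The following Tuesday is May 8 2018.

May 8 2018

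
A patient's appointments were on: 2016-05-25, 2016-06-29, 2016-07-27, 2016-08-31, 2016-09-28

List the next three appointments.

2016-10-26, 2016-11-30, 2016-12-28

All Wednesdays; the gaps (35, 28, 35, 28) vary with month length.
This is the last Wednesday of each month.
October 2016 ends with Wednesday 2016-10-26.
Last Wednesday of November 2016: 2016-11-30.
December 2016 ends with Wednesday 2016-12-28.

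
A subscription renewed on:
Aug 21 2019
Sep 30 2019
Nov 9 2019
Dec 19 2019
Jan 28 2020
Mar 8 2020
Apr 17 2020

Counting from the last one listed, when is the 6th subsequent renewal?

Dec 13 2020

Gaps between consecutive events: 40, 40, 40, 40, 40, 40 days — a constant 40-day interval.
Apr 17 2020 + 40 days = May 27 2020.
May 27 2020 + 40 days = Jul 6 2020.
Jul 6 2020 + 40 days = Aug 15 2020.
Aug 15 2020 + 40 days = Sep 24 2020.
Sep 24 2020 + 40 days = Nov 3 2020.
Nov 3 2020 + 40 days = Dec 13 2020.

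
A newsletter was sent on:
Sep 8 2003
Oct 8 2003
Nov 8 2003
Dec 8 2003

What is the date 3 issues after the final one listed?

The day-of-month is always 8 (30, 31, 30 days between events).
So this recurs on the 8th of each month.
January 2004: Jan 8 2004.
February 2004: Feb 8 2004.
Next: March 2004 → Mar 8 2004.

Mar 8 2004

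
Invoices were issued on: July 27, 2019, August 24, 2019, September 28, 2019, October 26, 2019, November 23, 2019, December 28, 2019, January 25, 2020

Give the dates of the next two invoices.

These are Saturdays at 28- or 35-day spacing (28, 35, 28, 28, 35, 28).
The pattern: 4th Saturday of the month.
February 2020 — 4th Saturday is February 22, 2020.
March 2020 — 4th Saturday is March 28, 2020.

February 22, 2020; March 28, 2020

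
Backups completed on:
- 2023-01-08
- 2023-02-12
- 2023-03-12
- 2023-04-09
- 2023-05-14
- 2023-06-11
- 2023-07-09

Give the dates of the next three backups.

2023-08-13, 2023-09-10, 2023-10-08

Gaps: 35, 28, 28, 35, 28, 28 days — a mix of 28 and 35. Every date is a Sunday.
Each is the 2nd Sunday of its month.
2nd Sunday of August 2023: 2023-08-13.
September 2023 — 2nd Sunday is 2023-09-10.
2nd Sunday of October 2023: 2023-10-08.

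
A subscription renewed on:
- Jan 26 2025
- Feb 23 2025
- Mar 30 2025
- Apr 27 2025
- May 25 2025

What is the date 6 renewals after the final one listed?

All Sundays; the gaps (28, 35, 28, 28) vary with month length.
This is the last Sunday of each month.
Last Sunday of June 2025: Jun 29 2025.
Last Sunday of July 2025: Jul 27 2025.
August 2025 ends with Sunday Aug 31 2025.
September 2025 ends with Sunday Sep 28 2025.
Last Sunday of October 2025: Oct 26 2025.
Last Sunday of November 2025: Nov 30 2025.

Nov 30 2025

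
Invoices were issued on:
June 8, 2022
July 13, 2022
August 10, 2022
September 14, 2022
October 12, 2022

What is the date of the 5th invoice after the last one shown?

March 8, 2023

Gaps: 35, 28, 35, 28 days — a mix of 28 and 35. Every date is a Wednesday.
Each is the 2nd Wednesday of its month.
November 2022 — 2nd Wednesday is November 9, 2022.
2nd Wednesday of December 2022: December 14, 2022.
January 2023 — 2nd Wednesday is January 11, 2023.
2nd Wednesday of February 2023: February 8, 2023.
2nd Wednesday of March 2023: March 8, 2023.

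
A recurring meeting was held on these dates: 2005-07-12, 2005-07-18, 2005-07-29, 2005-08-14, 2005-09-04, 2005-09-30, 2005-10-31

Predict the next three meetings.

Intervals are 6, 11, 16, 21, 26, 31 days — an arithmetic progression with common difference 5.
Next gap: 36 days. 2005-10-31 + 36 days = 2005-12-06.
Next gap: 41 days. 2005-12-06 + 41 days = 2006-01-16.
Next gap: 46 days. 2006-01-16 + 46 days = 2006-03-03.

2005-12-06, 2006-01-16, 2006-03-03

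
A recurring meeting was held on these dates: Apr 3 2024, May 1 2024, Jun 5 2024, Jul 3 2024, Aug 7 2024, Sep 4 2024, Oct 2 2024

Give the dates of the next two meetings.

Nov 6 2024, Dec 4 2024

All dates are Wednesdays, 28, 35, 28, 35, 28, 28 days apart.
Specifically, the 1st Wednesday of each month.
1st Wednesday of November 2024: Nov 6 2024.
December 2024 — 1st Wednesday is Dec 4 2024.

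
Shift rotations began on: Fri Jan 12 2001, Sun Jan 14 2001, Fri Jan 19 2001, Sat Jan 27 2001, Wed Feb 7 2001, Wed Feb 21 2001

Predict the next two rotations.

Gaps: 2, 5, 8, 11, 14 days — each gap is 3 larger than the previous one.
Next gap: 17 days. Wed Feb 21 2001 + 17 days = Sat Mar 10 2001.
Next gap: 20 days. Sat Mar 10 2001 + 20 days = Fri Mar 30 2001.

Sat Mar 10 2001, Fri Mar 30 2001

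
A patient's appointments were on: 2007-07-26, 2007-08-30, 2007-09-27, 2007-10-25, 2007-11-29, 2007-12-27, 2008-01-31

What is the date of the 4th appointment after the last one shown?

These are Thursdays with 35, 28, 28, 35, 28, 35-day gaps.
Each is the final Thursday of its month — 2007-08-30 is past the 28th, so '4th Thursday' doesn't fit.
Last Thursday of February 2008: 2008-02-28.
Last Thursday of March 2008: 2008-03-27.
Last Thursday of April 2008: 2008-04-24.
May 2008 ends with Thursday 2008-05-29.

2008-05-29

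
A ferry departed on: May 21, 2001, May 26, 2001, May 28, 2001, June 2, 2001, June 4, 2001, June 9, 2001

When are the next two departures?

The gap pattern 5, 2, 5, 2, 5 repeats every 2 events.
These are the Mondays and Saturdays of each week.
The following Monday is June 11, 2001.
The following Saturday is June 16, 2001.

June 11, 2001; June 16, 2001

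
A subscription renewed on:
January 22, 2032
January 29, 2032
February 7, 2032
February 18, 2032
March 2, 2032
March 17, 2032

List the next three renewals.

Intervals are 7, 9, 11, 13, 15 days — an arithmetic progression with common difference 2.
Next gap: 17 days. March 17, 2032 + 17 days = April 3, 2032.
Next gap: 19 days. April 3, 2032 + 19 days = April 22, 2032.
Next gap: 21 days. April 22, 2032 + 21 days = May 13, 2032.

April 3, 2032; April 22, 2032; May 13, 2032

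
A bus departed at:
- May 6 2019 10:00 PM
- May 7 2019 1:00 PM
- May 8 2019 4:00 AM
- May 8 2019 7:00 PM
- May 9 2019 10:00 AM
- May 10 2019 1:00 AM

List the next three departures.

May 10 2019 4:00 PM, May 11 2019 7:00 AM, May 11 2019 10:00 PM

Spacing: 15, 15, 15, 15, 15 h — constant 15 h.
May 10 2019 1:00 AM + 15 h = May 10 2019 4:00 PM.
May 10 2019 4:00 PM + 15 h = May 11 2019 7:00 AM.
May 11 2019 7:00 AM + 15 h = May 11 2019 10:00 PM.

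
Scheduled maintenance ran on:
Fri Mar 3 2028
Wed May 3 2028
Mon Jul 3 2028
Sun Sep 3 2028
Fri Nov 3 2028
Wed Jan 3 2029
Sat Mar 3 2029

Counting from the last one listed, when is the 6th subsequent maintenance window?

Gaps: 61, 61, 62, 61, 61, 59 days — not constant. Every event is on the 3rd of the month.
Pattern: the 3rd of every 2 months.
Next: May 2029 → Thu May 3 2029.
Next: July 2029 → Tue Jul 3 2029.
September 2029: Mon Sep 3 2029.
Next: November 2029 → Sat Nov 3 2029.
Next: January 2030 → Thu Jan 3 2030.
March 2030: Sun Mar 3 2030.

Sun Mar 3 2030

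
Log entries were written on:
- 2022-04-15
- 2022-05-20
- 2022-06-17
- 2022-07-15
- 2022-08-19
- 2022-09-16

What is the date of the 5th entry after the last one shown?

These are Fridays at 28- or 35-day spacing (35, 28, 28, 35, 28).
The pattern: 3rd Friday of the month.
October 2022 — 3rd Friday is 2022-10-21.
November 2022 — 3rd Friday is 2022-11-18.
December 2022 — 3rd Friday is 2022-12-16.
January 2023 — 3rd Friday is 2023-01-20.
February 2023 — 3rd Friday is 2023-02-17.

2023-02-17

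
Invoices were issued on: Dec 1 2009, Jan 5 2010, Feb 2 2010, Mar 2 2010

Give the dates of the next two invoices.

Apr 6 2010, May 4 2010

These are Tuesdays at 28- or 35-day spacing (35, 28, 28).
The pattern: 1st Tuesday of the month.
1st Tuesday of April 2010: Apr 6 2010.
1st Tuesday of May 2010: May 4 2010.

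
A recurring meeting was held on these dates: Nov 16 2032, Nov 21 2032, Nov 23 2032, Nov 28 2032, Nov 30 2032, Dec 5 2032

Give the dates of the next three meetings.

Dec 7 2032, Dec 12 2032, Dec 14 2032

Every event lands on a Tuesday or Sunday (gaps cycle 5, 2, 5, 2, 5).
So the schedule is: every Tuesday and Sunday.
Next Tuesday: Dec 7 2032.
The following Sunday is Dec 12 2032.
The following Tuesday is Dec 14 2032.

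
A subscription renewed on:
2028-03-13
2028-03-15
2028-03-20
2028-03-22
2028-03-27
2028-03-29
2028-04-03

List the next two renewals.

2028-04-05, 2028-04-10

Gaps: 2, 5, 2, 5, 2, 5 days — not constant, but cyclic with period 2.
The events fall on every Monday and Wednesday.
Next Wednesday: 2028-04-05.
Next Monday: 2028-04-10.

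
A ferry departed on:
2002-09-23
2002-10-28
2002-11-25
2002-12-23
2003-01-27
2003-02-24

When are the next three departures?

These are Mondays at 28- or 35-day spacing (35, 28, 28, 35, 28).
The pattern: 4th Monday of the month.
March 2003 — 4th Monday is 2003-03-24.
April 2003 — 4th Monday is 2003-04-28.
4th Monday of May 2003: 2003-05-26.

2003-03-24, 2003-04-28, 2003-05-26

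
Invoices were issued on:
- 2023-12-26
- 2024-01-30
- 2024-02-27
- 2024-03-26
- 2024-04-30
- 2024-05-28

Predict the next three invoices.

2024-06-25, 2024-07-30, 2024-08-27

All Tuesdays; the gaps (35, 28, 28, 35, 28) vary with month length.
This is the last Tuesday of each month.
Last Tuesday of June 2024: 2024-06-25.
July 2024 ends with Tuesday 2024-07-30.
August 2024 ends with Tuesday 2024-08-27.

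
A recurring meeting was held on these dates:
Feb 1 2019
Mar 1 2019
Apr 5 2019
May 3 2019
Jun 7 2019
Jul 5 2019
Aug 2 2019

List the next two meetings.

Sep 6 2019, Oct 4 2019

Gaps: 28, 35, 28, 35, 28, 28 days — a mix of 28 and 35. Every date is a Friday.
Each is the 1st Friday of its month.
1st Friday of September 2019: Sep 6 2019.
October 2019 — 1st Friday is Oct 4 2019.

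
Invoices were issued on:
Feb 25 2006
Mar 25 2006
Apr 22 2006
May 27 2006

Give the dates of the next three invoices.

Jun 24 2006, Jul 22 2006, Aug 26 2006

These are Saturdays at 28- or 35-day spacing (28, 28, 35).
The pattern: 4th Saturday of the month.
June 2006 — 4th Saturday is Jun 24 2006.
4th Saturday of July 2006: Jul 22 2006.
4th Saturday of August 2006: Aug 26 2006.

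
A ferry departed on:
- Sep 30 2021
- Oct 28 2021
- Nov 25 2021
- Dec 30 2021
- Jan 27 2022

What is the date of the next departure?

Feb 24 2022

All Thursdays; the gaps (28, 28, 35, 28) vary with month length.
This is the last Thursday of each month.
February 2022 ends with Thursday Feb 24 2022.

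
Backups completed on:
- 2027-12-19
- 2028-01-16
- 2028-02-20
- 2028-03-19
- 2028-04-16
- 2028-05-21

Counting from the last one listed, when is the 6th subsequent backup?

2028-11-19

These are Sundays at 28- or 35-day spacing (28, 35, 28, 28, 35).
The pattern: 3rd Sunday of the month.
3rd Sunday of June 2028: 2028-06-18.
July 2028 — 3rd Sunday is 2028-07-16.
August 2028 — 3rd Sunday is 2028-08-20.
September 2028 — 3rd Sunday is 2028-09-17.
3rd Sunday of October 2028: 2028-10-15.
November 2028 — 3rd Sunday is 2028-11-19.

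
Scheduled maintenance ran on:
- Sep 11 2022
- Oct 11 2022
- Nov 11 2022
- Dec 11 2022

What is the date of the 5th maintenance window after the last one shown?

May 11 2023

Each date is the 11th; the gaps (30, 31, 30) track the month lengths.
The rule is the 11th of each month.
Next: January 2023 → Jan 11 2023.
Next: February 2023 → Feb 11 2023.
March 2023: Mar 11 2023.
Next: April 2023 → Apr 11 2023.
May 2023: May 11 2023.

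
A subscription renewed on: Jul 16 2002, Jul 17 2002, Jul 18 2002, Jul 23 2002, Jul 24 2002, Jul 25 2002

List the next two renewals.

Jul 30 2002, Jul 31 2002

The gap pattern 1, 1, 5, 1, 1 repeats every 3 events.
These are the Tuesdays, Wednesdays and Thursdays of each week.
Next Tuesday: Jul 30 2002.
Next Wednesday: Jul 31 2002.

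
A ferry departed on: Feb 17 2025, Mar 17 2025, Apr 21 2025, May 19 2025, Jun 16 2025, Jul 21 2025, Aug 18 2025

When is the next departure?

Sep 15 2025

Gaps: 28, 35, 28, 28, 35, 28 days — a mix of 28 and 35. Every date is a Monday.
Each is the 3rd Monday of its month.
September 2025 — 3rd Monday is Sep 15 2025.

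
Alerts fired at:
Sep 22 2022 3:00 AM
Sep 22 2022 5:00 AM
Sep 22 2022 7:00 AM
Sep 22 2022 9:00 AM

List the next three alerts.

Sep 22 2022 11:00 AM, Sep 22 2022 1:00 PM, Sep 22 2022 3:00 PM

Spacing: 2, 2, 2 h — constant 2 h.
Sep 22 2022 9:00 AM + 2 h = Sep 22 2022 11:00 AM.
Sep 22 2022 11:00 AM + 2 h = Sep 22 2022 1:00 PM.
Sep 22 2022 1:00 PM + 2 h = Sep 22 2022 3:00 PM.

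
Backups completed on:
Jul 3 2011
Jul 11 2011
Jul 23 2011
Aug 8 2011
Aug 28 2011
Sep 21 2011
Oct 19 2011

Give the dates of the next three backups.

Nov 20 2011, Dec 26 2011, Feb 4 2012

The spacing grows by 4 each time: 8, 12, 16, 20, 24, 28 days.
Next gap: 32 days. Oct 19 2011 + 32 days = Nov 20 2011.
Next gap: 36 days. Nov 20 2011 + 36 days = Dec 26 2011.
Next gap: 40 days. Dec 26 2011 + 40 days = Feb 4 2012.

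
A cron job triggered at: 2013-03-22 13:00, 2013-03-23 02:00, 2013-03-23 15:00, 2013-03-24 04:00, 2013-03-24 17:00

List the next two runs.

Gaps: 13, 13, 13, 13 hours — each event is 13 hours after the previous one.
2013-03-24 17:00 + 13 h = 2013-03-25 06:00.
2013-03-25 06:00 + 13 h = 2013-03-25 19:00.

2013-03-25 06:00, 2013-03-25 19:00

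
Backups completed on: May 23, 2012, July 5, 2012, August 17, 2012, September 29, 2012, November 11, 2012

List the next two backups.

Every event comes 43 days after the last (43, 43, 43, 43).
November 11, 2012 + 43 days = December 24, 2012.
December 24, 2012 + 43 days = February 5, 2013.

December 24, 2012; February 5, 2013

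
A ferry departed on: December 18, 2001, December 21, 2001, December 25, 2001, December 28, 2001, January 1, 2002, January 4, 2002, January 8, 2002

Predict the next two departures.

Gaps: 3, 4, 3, 4, 3, 4 days — not constant, but cyclic with period 2.
The events fall on every Tuesday and Friday.
Next Friday: January 11, 2002.
Next Tuesday: January 15, 2002.

January 11, 2002; January 15, 2002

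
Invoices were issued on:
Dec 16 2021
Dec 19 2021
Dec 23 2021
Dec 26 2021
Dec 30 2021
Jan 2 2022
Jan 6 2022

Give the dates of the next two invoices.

Gaps: 3, 4, 3, 4, 3, 4 days — not constant, but cyclic with period 2.
The events fall on every Thursday and Sunday.
Next Sunday: Jan 9 2022.
The following Thursday is Jan 13 2022.

Jan 9 2022, Jan 13 2022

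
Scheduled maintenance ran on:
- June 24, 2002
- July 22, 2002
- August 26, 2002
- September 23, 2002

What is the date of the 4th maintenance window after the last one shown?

All dates are Mondays, 28, 35, 28 days apart.
Specifically, the 4th Monday of each month.
4th Monday of October 2002: October 28, 2002.
November 2002 — 4th Monday is November 25, 2002.
4th Monday of December 2002: December 23, 2002.
January 2003 — 4th Monday is January 27, 2003.

January 27, 2003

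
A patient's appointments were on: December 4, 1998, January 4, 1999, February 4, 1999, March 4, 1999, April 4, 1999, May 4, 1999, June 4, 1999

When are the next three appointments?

July 4, 1999; August 4, 1999; September 4, 1999

The day-of-month is always 4 (31, 31, 28, 31, 30, 31 days between events).
So this recurs on the 4th of each month.
July 1999: July 4, 1999.
August 1999: August 4, 1999.
September 1999: September 4, 1999.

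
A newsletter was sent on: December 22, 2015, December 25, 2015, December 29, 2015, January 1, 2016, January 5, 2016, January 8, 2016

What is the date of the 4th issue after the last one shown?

Every event lands on a Tuesday or Friday (gaps cycle 3, 4, 3, 4, 3).
So the schedule is: every Tuesday and Friday.
The following Tuesday is January 12, 2016.
The following Friday is January 15, 2016.
The following Tuesday is January 19, 2016.
Next Friday: January 22, 2016.

January 22, 2016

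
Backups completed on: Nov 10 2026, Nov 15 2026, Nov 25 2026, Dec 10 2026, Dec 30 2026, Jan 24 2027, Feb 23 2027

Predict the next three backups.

Mar 30 2027, May 9 2027, Jun 23 2027

Gaps: 5, 10, 15, 20, 25, 30 days — each gap is 5 larger than the previous one.
Next gap: 35 days. Feb 23 2027 + 35 days = Mar 30 2027.
Next gap: 40 days. Mar 30 2027 + 40 days = May 9 2027.
Next gap: 45 days. May 9 2027 + 45 days = Jun 23 2027.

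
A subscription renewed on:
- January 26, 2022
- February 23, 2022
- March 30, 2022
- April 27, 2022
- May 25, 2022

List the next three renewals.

June 29, 2022; July 27, 2022; August 31, 2022

Every date is a Wednesday; gaps 28, 35, 28, 28 days.
Each is the last Wednesday of its month (at least one falls on the 29th or later, ruling out '4th Wednesday').
Last Wednesday of June 2022: June 29, 2022.
July 2022 ends with Wednesday July 27, 2022.
Last Wednesday of August 2022: August 31, 2022.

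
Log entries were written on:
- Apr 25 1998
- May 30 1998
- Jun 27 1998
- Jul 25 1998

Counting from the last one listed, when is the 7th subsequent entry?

All Saturdays; the gaps (35, 28, 28) vary with month length.
This is the last Saturday of each month.
August 1998 ends with Saturday Aug 29 1998.
September 1998 ends with Saturday Sep 26 1998.
Last Saturday of October 1998: Oct 31 1998.
November 1998 ends with Saturday Nov 28 1998.
Last Saturday of December 1998: Dec 26 1998.
Last Saturday of January 1999: Jan 30 1999.
Last Saturday of February 1999: Feb 27 1999.

Feb 27 1999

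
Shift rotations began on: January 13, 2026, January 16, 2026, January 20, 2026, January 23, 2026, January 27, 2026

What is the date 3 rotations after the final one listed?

Gaps: 3, 4, 3, 4 days — not constant, but cyclic with period 2.
The events fall on every Tuesday and Friday.
Next Friday: January 30, 2026.
The following Tuesday is February 3, 2026.
Next Friday: February 6, 2026.

February 6, 2026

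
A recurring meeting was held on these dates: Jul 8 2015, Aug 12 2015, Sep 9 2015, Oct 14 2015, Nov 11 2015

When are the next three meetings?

Dec 9 2015, Jan 13 2016, Feb 10 2016

All dates are Wednesdays, 35, 28, 35, 28 days apart.
Specifically, the 2nd Wednesday of each month.
2nd Wednesday of December 2015: Dec 9 2015.
January 2016 — 2nd Wednesday is Jan 13 2016.
February 2016 — 2nd Wednesday is Feb 10 2016.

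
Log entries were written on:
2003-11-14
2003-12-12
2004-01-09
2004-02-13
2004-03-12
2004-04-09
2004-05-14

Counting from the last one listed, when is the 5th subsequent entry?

2004-10-08

All dates are Fridays, 28, 28, 35, 28, 28, 35 days apart.
Specifically, the 2nd Friday of each month.
2nd Friday of June 2004: 2004-06-11.
2nd Friday of July 2004: 2004-07-09.
2nd Friday of August 2004: 2004-08-13.
September 2004 — 2nd Friday is 2004-09-10.
October 2004 — 2nd Friday is 2004-10-08.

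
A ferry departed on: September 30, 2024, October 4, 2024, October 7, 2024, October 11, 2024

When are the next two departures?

October 14, 2024; October 18, 2024

Every event lands on a Monday or Friday (gaps cycle 4, 3, 4).
So the schedule is: every Monday and Friday.
Next Monday: October 14, 2024.
The following Friday is October 18, 2024.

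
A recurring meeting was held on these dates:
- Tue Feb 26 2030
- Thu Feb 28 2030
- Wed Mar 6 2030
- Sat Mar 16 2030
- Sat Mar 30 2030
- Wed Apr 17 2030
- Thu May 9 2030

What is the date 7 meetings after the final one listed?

Gaps: 2, 6, 10, 14, 18, 22 days — each gap is 4 larger than the previous one.
Next gap: 26 days. Thu May 9 2030 + 26 days = Tue Jun 4 2030.
Next gap: 30 days. Tue Jun 4 2030 + 30 days = Thu Jul 4 2030.
Next gap: 34 days. Thu Jul 4 2030 + 34 days = Wed Aug 7 2030.
Next gap: 38 days. Wed Aug 7 2030 + 38 days = Sat Sep 14 2030.
Next gap: 42 days. Sat Sep 14 2030 + 42 days = Sat Oct 26 2030.
Next gap: 46 days. Sat Oct 26 2030 + 46 days = Wed Dec 11 2030.
Next gap: 50 days. Wed Dec 11 2030 + 50 days = Thu Jan 30 2031.

Thu Jan 30 2031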